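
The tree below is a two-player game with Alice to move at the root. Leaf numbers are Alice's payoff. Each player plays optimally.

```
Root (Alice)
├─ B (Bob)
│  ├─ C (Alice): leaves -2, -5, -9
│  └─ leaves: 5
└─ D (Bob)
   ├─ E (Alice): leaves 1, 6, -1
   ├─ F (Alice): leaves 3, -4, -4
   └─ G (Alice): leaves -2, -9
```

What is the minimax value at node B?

-2

C: max(-2, -5, -9) = -2
B: min(-2, 5) = -2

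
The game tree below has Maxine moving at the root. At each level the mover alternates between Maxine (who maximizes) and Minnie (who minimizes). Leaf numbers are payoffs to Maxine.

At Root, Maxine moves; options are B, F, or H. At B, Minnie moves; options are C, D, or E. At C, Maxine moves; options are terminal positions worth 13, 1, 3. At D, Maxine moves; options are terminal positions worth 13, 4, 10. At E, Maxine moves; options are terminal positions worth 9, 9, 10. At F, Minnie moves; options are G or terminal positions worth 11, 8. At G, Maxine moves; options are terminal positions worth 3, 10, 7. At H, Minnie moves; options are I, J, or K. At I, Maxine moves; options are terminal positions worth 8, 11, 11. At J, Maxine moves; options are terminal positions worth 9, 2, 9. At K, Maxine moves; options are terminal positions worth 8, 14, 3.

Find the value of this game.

C (Maxine): max(13, 1, 3) = 13
D (Maxine): max(13, 4, 10) = 13
E (Maxine): max(9, 9, 10) = 10
B (Minnie): min(13, 13, 10) = 10
G (Maxine): max(3, 10, 7) = 10
F (Minnie): min(10, 11, 8) = 8
I (Maxine): max(8, 11, 11) = 11
J (Maxine): max(9, 2, 9) = 9
K (Maxine): max(8, 14, 3) = 14
H (Minnie): min(11, 9, 14) = 9
Root (Maxine): max(10, 8, 9) = 10

10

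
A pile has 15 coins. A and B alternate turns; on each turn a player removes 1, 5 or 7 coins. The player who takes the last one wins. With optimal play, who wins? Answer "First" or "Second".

First

Mark each pile size as W (mover wins) or L (mover loses):
i:   0  1  2  3  4  5  6  7  8  9 10 11 12 13 14 15
     L  W  L  W  L  W  L  W  L  W  L  W  L  W  L  W
Position 15 is W, so the first player wins.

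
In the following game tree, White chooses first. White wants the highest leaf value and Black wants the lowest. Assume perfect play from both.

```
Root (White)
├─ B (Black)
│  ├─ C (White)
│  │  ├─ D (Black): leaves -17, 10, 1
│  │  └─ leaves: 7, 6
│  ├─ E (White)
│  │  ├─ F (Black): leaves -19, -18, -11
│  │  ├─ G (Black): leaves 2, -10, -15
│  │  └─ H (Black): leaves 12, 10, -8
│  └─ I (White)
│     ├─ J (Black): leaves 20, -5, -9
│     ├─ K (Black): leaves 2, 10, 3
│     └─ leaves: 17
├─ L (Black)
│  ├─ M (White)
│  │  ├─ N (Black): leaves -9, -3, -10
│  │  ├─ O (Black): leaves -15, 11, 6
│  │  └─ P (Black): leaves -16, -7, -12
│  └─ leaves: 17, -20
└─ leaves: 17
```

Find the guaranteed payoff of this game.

17

D (Black): min(-17, 10, 1) = -17
C (White): max(-17, 7, 6) = 7
F (Black): min(-19, -18, -11) = -19
G (Black): min(2, -10, -15) = -15
H (Black): min(12, 10, -8) = -8
E (White): max(-19, -15, -8) = -8
J (Black): min(20, -5, -9) = -9
K (Black): min(2, 10, 3) = 2
I (White): max(-9, 2, 17) = 17
B (Black): min(7, -8, 17) = -8
N (Black): min(-9, -3, -10) = -10
O (Black): min(-15, 11, 6) = -15
P (Black): min(-16, -7, -12) = -16
M (White): max(-10, -15, -16) = -10
L (Black): min(-10, 17, -20) = -20
Root (White): max(-8, -20, 17) = 17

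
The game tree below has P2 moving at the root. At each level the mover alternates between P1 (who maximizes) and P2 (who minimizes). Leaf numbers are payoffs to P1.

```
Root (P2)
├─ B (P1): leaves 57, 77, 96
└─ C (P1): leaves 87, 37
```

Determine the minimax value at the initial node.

B (P1): max(57, 77, 96) = 96
C (P1): max(87, 37) = 87
Root (P2): min(96, 87) = 87

87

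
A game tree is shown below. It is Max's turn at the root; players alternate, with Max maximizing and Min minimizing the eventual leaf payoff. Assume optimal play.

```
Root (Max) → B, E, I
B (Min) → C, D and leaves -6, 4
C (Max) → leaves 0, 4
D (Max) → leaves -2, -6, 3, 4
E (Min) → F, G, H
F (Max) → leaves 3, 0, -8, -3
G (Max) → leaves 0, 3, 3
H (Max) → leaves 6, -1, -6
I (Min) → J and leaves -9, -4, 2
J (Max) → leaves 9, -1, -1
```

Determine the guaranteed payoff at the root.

C (Max): max(0, 4) = 4
D (Max): max(-2, -6, 3, 4) = 4
B (Min): min(4, 4, -6, 4) = -6
F (Max): max(3, 0, -8, -3) = 3
G (Max): max(0, 3, 3) = 3
H (Max): max(6, -1, -6) = 6
E (Min): min(3, 3, 6) = 3
J (Max): max(9, -1, -1) = 9
I (Min): min(9, -9, -4, 2) = -9
Root (Max): max(-6, 3, -9) = 3

3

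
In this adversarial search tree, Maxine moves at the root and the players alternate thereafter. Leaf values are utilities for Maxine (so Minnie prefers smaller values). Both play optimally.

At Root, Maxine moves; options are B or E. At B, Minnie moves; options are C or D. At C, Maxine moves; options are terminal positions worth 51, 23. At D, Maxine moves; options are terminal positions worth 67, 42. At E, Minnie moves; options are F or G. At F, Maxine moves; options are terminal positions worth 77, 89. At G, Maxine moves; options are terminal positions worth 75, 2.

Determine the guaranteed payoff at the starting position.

75

C (Maxine): max(51, 23) = 51
D (Maxine): max(67, 42) = 67
B (Minnie): min(51, 67) = 51
F (Maxine): max(77, 89) = 89
G (Maxine): max(75, 2) = 75
E (Minnie): min(89, 75) = 75
Root (Maxine): max(51, 75) = 75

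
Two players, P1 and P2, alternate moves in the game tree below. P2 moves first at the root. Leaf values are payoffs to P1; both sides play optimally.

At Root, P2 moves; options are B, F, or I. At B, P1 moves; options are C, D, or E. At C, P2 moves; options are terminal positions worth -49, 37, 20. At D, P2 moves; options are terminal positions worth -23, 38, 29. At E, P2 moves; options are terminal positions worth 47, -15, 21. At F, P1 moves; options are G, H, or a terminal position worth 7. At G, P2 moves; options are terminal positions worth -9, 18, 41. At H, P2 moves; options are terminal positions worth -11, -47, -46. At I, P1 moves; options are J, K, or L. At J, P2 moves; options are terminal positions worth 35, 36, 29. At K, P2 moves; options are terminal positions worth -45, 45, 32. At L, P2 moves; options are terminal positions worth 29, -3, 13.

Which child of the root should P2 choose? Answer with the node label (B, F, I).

C (P2): min(-49, 37, 20) = -49
D (P2): min(-23, 38, 29) = -23
E (P2): min(47, -15, 21) = -15
B (P1): max(-49, -23, -15) = -15
G (P2): min(-9, 18, 41) = -9
H (P2): min(-11, -47, -46) = -47
F (P1): max(-9, -47, 7) = 7
J (P2): min(35, 36, 29) = 29
K (P2): min(-45, 45, 32) = -45
L (P2): min(29, -3, 13) = -3
I (P1): max(29, -45, -3) = 29
Root (P2): min(-15, 7, 29) = -15
P2 picks the child with the lowest value: B (value -15).

B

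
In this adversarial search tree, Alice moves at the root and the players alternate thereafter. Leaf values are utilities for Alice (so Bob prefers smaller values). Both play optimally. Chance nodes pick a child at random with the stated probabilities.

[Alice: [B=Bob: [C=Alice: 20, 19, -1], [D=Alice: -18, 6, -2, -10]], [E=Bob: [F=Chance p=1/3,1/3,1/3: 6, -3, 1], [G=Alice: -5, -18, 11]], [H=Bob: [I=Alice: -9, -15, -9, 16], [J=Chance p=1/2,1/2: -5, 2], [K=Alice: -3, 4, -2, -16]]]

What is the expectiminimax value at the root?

C (Alice): max(20, 19, -1) = 20
D (Alice): max(-18, 6, -2, -10) = 6
B (Bob): min(20, 6) = 6
F (Chance): 1/3·6 + 1/3·-3 + 1/3·1 = 1.33
G (Alice): max(-5, -18, 11) = 11
E (Bob): min(1.33, 11) = 1.33
I (Alice): max(-9, -15, -9, 16) = 16
J (Chance): 1/2·-5 + 1/2·2 = -1.5
K (Alice): max(-3, 4, -2, -16) = 4
H (Bob): min(16, -1.5, 4) = -1.5
Root (Alice): max(6, 1.33, -1.5) = 6

6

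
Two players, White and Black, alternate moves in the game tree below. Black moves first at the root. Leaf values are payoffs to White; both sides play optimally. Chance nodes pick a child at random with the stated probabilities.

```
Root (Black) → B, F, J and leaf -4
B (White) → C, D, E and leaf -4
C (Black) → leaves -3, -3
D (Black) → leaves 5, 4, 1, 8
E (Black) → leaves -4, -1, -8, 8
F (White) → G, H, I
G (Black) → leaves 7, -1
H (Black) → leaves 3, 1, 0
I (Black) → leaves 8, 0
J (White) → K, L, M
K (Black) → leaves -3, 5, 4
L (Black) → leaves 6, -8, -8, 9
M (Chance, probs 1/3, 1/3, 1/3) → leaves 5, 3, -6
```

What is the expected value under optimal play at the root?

-4

C (Black): min(-3, -3) = -3
D (Black): min(5, 4, 1, 8) = 1
E (Black): min(-4, -1, -8, 8) = -8
B (White): max(-3, 1, -8, -4) = 1
G (Black): min(7, -1) = -1
H (Black): min(3, 1, 0) = 0
I (Black): min(8, 0) = 0
F (White): max(-1, 0, 0) = 0
K (Black): min(-3, 5, 4) = -3
L (Black): min(6, -8, -8, 9) = -8
M (Chance): 1/3·5 + 1/3·3 + 1/3·-6 = 0.67
J (White): max(-3, -8, 0.67) = 0.67
Root (Black): min(1, 0, 0.67, -4) = -4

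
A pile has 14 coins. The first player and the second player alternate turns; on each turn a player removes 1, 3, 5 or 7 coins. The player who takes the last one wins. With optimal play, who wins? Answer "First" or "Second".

W/L table (W = player to move can force a win):
i:   0  1  2  3  4  5  6  7  8  9 10 11 12 13 14
     L  W  L  W  L  W  L  W  L  W  L  W  L  W  L
Position 14 is L, so the second player wins.

Second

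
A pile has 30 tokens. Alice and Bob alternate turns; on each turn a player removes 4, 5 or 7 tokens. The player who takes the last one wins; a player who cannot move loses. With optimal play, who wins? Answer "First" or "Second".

First

Positions where the player to move wins (W) vs loses (L):
i:   0  1  2  3  4  5  6  7  8  9 10 11 12 13 14 15 16 17 18 19 20 21 22 23 24 25 26 27 28 29 30
     L  L  L  L  W  W  W  W  W  W  W  L  L  L  L  W  W  W  W  W  W  W  L  L  L  L  W  W  W  W  W
Position 30 is W, so the first player wins.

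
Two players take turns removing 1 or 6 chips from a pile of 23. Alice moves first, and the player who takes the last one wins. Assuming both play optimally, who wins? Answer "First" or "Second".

Second

W/L table (W = player to move can force a win):
i:   0  1  2  3  4  5  6  7  8  9 10 11 12 13 14 15 16 17 18 19 20 21 22 23
     L  W  L  W  L  W  W  L  W  L  W  L  W  W  L  W  L  W  L  W  W  L  W  L
Position 23 is L, so the second player wins.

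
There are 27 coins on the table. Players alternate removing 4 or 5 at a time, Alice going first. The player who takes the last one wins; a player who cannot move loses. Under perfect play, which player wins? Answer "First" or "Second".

Second

i:   0  1  2  3  4  5  6  7  8  9 10 11 12 13 14 15 16 17 18 19 20 21 22 23 24 25 26 27
     L  L  L  L  W  W  W  W  W  L  L  L  L  W  W  W  W  W  L  L  L  L  W  W  W  W  W  L
Position 27 is L, so the second player wins.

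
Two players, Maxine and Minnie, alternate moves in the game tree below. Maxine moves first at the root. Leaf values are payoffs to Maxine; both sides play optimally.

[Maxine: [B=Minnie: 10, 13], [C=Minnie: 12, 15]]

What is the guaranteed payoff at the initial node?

12

B (Minnie): min(10, 13) = 10
C (Minnie): min(12, 15) = 12
Root (Maxine): max(10, 12) = 12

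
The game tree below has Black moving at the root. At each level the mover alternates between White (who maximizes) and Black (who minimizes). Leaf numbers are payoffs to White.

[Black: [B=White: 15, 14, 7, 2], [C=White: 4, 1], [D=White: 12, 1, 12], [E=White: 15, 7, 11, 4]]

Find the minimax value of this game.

4

B (White): max(15, 14, 7, 2) = 15
C (White): max(4, 1) = 4
D (White): max(12, 1, 12) = 12
E (White): max(15, 7, 11, 4) = 15
Root (Black): min(15, 4, 12, 15) = 4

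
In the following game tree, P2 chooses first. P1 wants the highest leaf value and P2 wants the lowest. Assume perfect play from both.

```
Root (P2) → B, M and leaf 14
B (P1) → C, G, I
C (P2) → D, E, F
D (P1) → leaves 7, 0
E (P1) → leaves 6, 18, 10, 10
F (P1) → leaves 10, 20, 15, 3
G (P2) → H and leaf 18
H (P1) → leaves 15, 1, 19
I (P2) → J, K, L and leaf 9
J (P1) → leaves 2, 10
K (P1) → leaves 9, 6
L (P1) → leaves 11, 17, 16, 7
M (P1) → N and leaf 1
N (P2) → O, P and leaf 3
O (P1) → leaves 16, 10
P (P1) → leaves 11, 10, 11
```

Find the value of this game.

3

D (P1): max(7, 0) = 7
E (P1): max(6, 18, 10, 10) = 18
F (P1): max(10, 20, 15, 3) = 20
C (P2): min(7, 18, 20) = 7
H (P1): max(15, 1, 19) = 19
G (P2): min(19, 18) = 18
J (P1): max(2, 10) = 10
K (P1): max(9, 6) = 9
L (P1): max(11, 17, 16, 7) = 17
I (P2): min(10, 9, 17, 9) = 9
B (P1): max(7, 18, 9) = 18
O (P1): max(16, 10) = 16
P (P1): max(11, 10, 11) = 11
N (P2): min(16, 11, 3) = 3
M (P1): max(3, 1) = 3
Root (P2): min(18, 3, 14) = 3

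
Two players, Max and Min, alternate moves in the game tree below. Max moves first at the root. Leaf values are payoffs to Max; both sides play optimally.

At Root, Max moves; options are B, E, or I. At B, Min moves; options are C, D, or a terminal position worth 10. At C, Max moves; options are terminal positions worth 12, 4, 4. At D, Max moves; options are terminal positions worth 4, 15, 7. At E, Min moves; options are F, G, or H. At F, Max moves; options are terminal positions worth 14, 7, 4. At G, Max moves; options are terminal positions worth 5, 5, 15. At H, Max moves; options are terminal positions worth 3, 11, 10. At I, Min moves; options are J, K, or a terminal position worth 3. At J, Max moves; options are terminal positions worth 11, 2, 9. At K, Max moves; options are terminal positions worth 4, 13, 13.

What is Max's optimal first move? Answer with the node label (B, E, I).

C (Max): max(12, 4, 4) = 12
D (Max): max(4, 15, 7) = 15
B (Min): min(12, 15, 10) = 10
F (Max): max(14, 7, 4) = 14
G (Max): max(5, 5, 15) = 15
H (Max): max(3, 11, 10) = 11
E (Min): min(14, 15, 11) = 11
J (Max): max(11, 2, 9) = 11
K (Max): max(4, 13, 13) = 13
I (Min): min(11, 13, 3) = 3
Root (Max): max(10, 11, 3) = 11
Max picks the child with the highest value: E (value 11).

E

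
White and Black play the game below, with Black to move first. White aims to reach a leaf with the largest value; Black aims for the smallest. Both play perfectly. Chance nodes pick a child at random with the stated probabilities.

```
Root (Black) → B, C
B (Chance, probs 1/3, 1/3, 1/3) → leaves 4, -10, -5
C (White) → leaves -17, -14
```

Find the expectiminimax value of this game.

-14

B (Chance): 1/3·4 + 1/3·-10 + 1/3·-5 = -3.67
C (White): max(-17, -14) = -14
Root (Black): min(-3.67, -14) = -14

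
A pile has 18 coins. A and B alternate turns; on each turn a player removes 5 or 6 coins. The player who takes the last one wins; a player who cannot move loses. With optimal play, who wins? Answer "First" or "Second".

First

Compute winning (W) and losing (L) positions by backward induction:
i:   0  1  2  3  4  5  6  7  8  9 10 11 12 13 14 15 16 17 18
     L  L  L  L  L  W  W  W  W  W  W  L  L  L  L  L  W  W  W
Position 18 is W, so the first player wins.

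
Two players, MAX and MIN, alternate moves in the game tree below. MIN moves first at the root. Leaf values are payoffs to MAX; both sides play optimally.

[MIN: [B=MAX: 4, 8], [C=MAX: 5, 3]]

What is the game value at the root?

5

B (MAX): max(4, 8) = 8
C (MAX): max(5, 3) = 5
Root (MIN): min(8, 5) = 5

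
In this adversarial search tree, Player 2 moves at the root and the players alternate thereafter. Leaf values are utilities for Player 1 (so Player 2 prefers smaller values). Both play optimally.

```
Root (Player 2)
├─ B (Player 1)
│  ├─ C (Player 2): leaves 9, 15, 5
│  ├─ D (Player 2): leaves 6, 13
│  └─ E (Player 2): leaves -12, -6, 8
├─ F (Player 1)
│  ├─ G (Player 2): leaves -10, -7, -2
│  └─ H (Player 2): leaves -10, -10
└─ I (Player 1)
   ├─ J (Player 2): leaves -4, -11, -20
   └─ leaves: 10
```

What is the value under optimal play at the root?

-10

C (Player 2): min(9, 15, 5) = 5
D (Player 2): min(6, 13) = 6
E (Player 2): min(-12, -6, 8) = -12
B (Player 1): max(5, 6, -12) = 6
G (Player 2): min(-10, -7, -2) = -10
H (Player 2): min(-10, -10) = -10
F (Player 1): max(-10, -10) = -10
J (Player 2): min(-4, -11, -20) = -20
I (Player 1): max(-20, 10) = 10
Root (Player 2): min(6, -10, 10) = -10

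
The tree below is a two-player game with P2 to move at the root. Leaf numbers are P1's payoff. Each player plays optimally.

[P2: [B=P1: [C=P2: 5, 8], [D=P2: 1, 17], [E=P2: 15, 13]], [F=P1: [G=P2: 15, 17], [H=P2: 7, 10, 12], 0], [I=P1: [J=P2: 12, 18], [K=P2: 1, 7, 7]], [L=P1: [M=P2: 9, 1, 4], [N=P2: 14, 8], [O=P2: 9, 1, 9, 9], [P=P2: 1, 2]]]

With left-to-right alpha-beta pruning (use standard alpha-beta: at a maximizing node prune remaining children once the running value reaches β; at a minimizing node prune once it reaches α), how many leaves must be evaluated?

C [α=-∞,β=+∞]: v=5
D [α=5,β=+∞]: v=1 after child 1 ≤ α → α-cutoff, skip 1
E [α=5,β=+∞]: v=13
B [α=-∞,β=+∞]: v=13
G [α=-∞,β=13]: v=15
F [α=-∞,β=13]: v=15 after child 1 ≥ β → β-cutoff, skip 2
J [α=-∞,β=13]: v=12
K [α=12,β=13]: v=1 after child 1 ≤ α → α-cutoff, skip 2
I [α=-∞,β=13]: v=12
M [α=-∞,β=12]: v=1
N [α=1,β=12]: v=8
O [α=8,β=12]: v=1 after child 2 ≤ α → α-cutoff, skip 2
P [α=8,β=12]: v=1 after child 1 ≤ α → α-cutoff, skip 1
L [α=-∞,β=12]: v=8
Root [α=-∞,β=+∞]: v=8
Leaves evaluated: 18 of 28.

18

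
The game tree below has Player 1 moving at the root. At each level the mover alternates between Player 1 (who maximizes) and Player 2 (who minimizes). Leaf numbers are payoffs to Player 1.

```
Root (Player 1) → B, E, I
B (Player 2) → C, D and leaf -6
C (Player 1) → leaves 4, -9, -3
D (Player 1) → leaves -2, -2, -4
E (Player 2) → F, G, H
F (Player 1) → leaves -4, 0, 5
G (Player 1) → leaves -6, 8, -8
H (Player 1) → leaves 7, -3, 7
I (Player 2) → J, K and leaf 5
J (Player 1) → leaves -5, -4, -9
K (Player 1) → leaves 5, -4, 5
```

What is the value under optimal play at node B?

-6

C: max(4, -9, -3) = 4
D: max(-2, -2, -4) = -2
B: min(4, -2, -6) = -6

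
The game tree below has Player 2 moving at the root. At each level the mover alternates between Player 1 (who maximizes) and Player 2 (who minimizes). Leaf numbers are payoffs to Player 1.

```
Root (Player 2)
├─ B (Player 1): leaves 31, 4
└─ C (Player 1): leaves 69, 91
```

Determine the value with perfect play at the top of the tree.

31

B (Player 1): max(31, 4) = 31
C (Player 1): max(69, 91) = 91
Root (Player 2): min(31, 91) = 31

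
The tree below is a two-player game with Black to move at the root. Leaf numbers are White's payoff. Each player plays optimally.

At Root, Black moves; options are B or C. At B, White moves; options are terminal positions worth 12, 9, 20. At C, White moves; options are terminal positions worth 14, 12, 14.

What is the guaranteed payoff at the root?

14

B (White): max(12, 9, 20) = 20
C (White): max(14, 12, 14) = 14
Root (Black): min(20, 14) = 14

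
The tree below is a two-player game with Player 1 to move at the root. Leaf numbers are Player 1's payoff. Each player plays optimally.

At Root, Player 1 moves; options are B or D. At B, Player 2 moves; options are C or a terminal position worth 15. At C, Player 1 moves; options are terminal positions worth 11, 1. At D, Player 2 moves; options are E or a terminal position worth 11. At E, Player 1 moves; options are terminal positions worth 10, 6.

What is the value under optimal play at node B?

C: max(11, 1) = 11
B: min(11, 15) = 11

11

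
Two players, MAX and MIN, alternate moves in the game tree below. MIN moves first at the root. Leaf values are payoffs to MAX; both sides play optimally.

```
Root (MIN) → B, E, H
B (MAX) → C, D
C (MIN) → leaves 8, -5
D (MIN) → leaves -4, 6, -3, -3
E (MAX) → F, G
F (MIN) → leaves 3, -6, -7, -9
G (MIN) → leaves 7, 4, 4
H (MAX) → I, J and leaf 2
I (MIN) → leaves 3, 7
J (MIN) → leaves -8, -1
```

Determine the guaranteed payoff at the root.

C (MIN): min(8, -5) = -5
D (MIN): min(-4, 6, -3, -3) = -4
B (MAX): max(-5, -4) = -4
F (MIN): min(3, -6, -7, -9) = -9
G (MIN): min(7, 4, 4) = 4
E (MAX): max(-9, 4) = 4
I (MIN): min(3, 7) = 3
J (MIN): min(-8, -1) = -8
H (MAX): max(3, -8, 2) = 3
Root (MIN): min(-4, 4, 3) = -4

-4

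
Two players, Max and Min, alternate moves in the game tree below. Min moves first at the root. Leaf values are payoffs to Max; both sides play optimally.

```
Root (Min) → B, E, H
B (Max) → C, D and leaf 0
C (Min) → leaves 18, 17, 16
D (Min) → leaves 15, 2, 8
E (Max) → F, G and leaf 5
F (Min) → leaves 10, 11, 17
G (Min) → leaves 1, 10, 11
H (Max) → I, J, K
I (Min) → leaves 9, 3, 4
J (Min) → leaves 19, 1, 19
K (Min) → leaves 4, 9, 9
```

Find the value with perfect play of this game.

4

C (Min): min(18, 17, 16) = 16
D (Min): min(15, 2, 8) = 2
B (Max): max(16, 2, 0) = 16
F (Min): min(10, 11, 17) = 10
G (Min): min(1, 10, 11) = 1
E (Max): max(10, 1, 5) = 10
I (Min): min(9, 3, 4) = 3
J (Min): min(19, 1, 19) = 1
K (Min): min(4, 9, 9) = 4
H (Max): max(3, 1, 4) = 4
Root (Min): min(16, 10, 4) = 4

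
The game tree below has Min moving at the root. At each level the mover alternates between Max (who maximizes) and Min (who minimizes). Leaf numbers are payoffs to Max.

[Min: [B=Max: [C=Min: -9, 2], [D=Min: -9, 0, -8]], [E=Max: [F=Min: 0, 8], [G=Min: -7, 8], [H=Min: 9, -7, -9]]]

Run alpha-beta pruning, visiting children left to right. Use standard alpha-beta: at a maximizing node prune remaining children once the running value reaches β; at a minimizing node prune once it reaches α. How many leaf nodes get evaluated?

C [α=-∞,β=+∞]: v=-9
D [α=-9,β=+∞]: v=-9 after child 1 ≤ α → α-cutoff, skip 2
B [α=-∞,β=+∞]: v=-9
F [α=-∞,β=-9]: v=0
E [α=-∞,β=-9]: v=0 after child 1 ≥ β → β-cutoff, skip 2
Root [α=-∞,β=+∞]: v=-9
Leaves evaluated: 5 of 12.

5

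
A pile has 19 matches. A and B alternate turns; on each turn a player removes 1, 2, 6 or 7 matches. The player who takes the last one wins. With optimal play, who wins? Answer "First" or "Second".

Second

Mark each pile size as W (mover wins) or L (mover loses):
i:   0  1  2  3  4  5  6  7  8  9 10 11 12 13 14 15 16 17 18 19
     L  W  W  L  W  W  W  W  L  W  W  L  W  W  W  W  L  W  W  L
Position 19 is L, so the second player wins.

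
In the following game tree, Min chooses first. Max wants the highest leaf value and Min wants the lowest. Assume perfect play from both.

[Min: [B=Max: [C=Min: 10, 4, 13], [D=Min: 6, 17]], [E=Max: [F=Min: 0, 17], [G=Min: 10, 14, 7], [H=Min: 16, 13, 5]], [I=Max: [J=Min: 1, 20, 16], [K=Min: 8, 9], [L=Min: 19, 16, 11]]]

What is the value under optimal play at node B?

C: min(10, 4, 13) = 4
D: min(6, 17) = 6
B: max(4, 6) = 6

6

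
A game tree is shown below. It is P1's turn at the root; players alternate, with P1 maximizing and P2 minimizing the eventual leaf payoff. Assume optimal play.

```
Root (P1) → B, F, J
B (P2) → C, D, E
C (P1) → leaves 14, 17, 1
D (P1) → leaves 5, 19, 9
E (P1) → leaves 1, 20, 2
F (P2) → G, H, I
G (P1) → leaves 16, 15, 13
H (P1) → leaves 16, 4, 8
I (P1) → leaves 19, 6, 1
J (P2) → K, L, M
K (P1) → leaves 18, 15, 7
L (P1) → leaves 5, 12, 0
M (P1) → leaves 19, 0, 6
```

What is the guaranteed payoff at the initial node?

C (P1): max(14, 17, 1) = 17
D (P1): max(5, 19, 9) = 19
E (P1): max(1, 20, 2) = 20
B (P2): min(17, 19, 20) = 17
G (P1): max(16, 15, 13) = 16
H (P1): max(16, 4, 8) = 16
I (P1): max(19, 6, 1) = 19
F (P2): min(16, 16, 19) = 16
K (P1): max(18, 15, 7) = 18
L (P1): max(5, 12, 0) = 12
M (P1): max(19, 0, 6) = 19
J (P2): min(18, 12, 19) = 12
Root (P1): max(17, 16, 12) = 17

17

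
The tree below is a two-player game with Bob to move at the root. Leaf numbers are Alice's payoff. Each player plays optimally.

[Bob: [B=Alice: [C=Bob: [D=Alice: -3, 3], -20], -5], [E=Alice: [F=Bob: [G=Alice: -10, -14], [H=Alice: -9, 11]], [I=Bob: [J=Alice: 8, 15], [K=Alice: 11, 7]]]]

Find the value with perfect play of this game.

-5

D (Alice): max(-3, 3) = 3
C (Bob): min(3, -20) = -20
B (Alice): max(-20, -5) = -5
G (Alice): max(-10, -14) = -10
H (Alice): max(-9, 11) = 11
F (Bob): min(-10, 11) = -10
J (Alice): max(8, 15) = 15
K (Alice): max(11, 7) = 11
I (Bob): min(15, 11) = 11
E (Alice): max(-10, 11) = 11
Root (Bob): min(-5, 11) = -5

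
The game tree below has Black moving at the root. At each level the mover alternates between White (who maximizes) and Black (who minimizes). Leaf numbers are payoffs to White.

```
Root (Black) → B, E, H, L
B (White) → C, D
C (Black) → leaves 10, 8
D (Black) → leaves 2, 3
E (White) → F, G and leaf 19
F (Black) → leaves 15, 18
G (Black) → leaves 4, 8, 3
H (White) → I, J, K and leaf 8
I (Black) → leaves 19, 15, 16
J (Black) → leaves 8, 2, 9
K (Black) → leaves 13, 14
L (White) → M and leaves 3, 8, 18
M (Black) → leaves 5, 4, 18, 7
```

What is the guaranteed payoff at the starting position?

C (Black): min(10, 8) = 8
D (Black): min(2, 3) = 2
B (White): max(8, 2) = 8
F (Black): min(15, 18) = 15
G (Black): min(4, 8, 3) = 3
E (White): max(15, 3, 19) = 19
I (Black): min(19, 15, 16) = 15
J (Black): min(8, 2, 9) = 2
K (Black): min(13, 14) = 13
H (White): max(15, 2, 13, 8) = 15
M (Black): min(5, 4, 18, 7) = 4
L (White): max(4, 3, 8, 18) = 18
Root (Black): min(8, 19, 15, 18) = 8

8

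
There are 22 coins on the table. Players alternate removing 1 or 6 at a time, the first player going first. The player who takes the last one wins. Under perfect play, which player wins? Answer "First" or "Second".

Positions where the player to move wins (W) vs loses (L):
i:   0  1  2  3  4  5  6  7  8  9 10 11 12 13 14 15 16 17 18 19 20 21 22
     L  W  L  W  L  W  W  L  W  L  W  L  W  W  L  W  L  W  L  W  W  L  W
Position 22 is W, so the first player wins.

First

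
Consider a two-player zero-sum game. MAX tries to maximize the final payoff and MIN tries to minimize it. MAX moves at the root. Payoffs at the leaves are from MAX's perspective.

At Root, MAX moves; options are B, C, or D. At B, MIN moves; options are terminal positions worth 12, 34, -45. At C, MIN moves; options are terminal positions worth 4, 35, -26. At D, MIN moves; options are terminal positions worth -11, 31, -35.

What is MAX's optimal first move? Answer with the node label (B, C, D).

B (MIN): min(12, 34, -45) = -45
C (MIN): min(4, 35, -26) = -26
D (MIN): min(-11, 31, -35) = -35
Root (MAX): max(-45, -26, -35) = -26
MAX picks the child with the highest value: C (value -26).

C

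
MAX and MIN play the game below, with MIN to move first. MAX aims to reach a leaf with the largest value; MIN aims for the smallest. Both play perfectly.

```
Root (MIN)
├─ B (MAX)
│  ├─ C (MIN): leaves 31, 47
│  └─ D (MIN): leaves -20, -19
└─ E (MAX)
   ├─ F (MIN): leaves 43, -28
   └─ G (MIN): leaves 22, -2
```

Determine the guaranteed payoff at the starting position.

C (MIN): min(31, 47) = 31
D (MIN): min(-20, -19) = -20
B (MAX): max(31, -20) = 31
F (MIN): min(43, -28) = -28
G (MIN): min(22, -2) = -2
E (MAX): max(-28, -2) = -2
Root (MIN): min(31, -2) = -2

-2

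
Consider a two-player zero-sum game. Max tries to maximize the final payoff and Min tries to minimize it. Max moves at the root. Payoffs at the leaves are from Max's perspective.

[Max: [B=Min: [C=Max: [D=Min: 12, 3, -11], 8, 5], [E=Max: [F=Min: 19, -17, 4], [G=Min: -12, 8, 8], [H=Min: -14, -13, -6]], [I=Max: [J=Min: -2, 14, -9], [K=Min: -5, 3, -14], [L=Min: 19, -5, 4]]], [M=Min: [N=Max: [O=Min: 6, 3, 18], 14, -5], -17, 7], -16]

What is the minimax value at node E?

-12

F: min(19, -17, 4) = -17
G: min(-12, 8, 8) = -12
H: min(-14, -13, -6) = -14
E: max(-17, -12, -14) = -12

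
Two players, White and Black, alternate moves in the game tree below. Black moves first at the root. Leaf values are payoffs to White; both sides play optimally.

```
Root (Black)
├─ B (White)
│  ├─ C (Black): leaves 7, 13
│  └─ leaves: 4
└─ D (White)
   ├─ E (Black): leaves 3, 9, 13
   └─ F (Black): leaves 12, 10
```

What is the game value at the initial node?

7

C (Black): min(7, 13) = 7
B (White): max(7, 4) = 7
E (Black): min(3, 9, 13) = 3
F (Black): min(12, 10) = 10
D (White): max(3, 10) = 10
Root (Black): min(7, 10) = 7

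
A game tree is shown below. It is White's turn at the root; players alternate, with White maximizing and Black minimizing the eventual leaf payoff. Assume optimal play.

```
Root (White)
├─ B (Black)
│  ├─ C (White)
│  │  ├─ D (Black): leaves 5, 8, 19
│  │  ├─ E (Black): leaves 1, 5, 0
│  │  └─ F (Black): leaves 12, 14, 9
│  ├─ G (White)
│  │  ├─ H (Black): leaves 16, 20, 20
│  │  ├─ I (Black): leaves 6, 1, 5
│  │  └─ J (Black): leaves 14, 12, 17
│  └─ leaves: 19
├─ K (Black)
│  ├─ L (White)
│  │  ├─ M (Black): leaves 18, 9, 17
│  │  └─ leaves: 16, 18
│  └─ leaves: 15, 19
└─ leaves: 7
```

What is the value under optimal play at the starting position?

D (Black): min(5, 8, 19) = 5
E (Black): min(1, 5, 0) = 0
F (Black): min(12, 14, 9) = 9
C (White): max(5, 0, 9) = 9
H (Black): min(16, 20, 20) = 16
I (Black): min(6, 1, 5) = 1
J (Black): min(14, 12, 17) = 12
G (White): max(16, 1, 12) = 16
B (Black): min(9, 16, 19) = 9
M (Black): min(18, 9, 17) = 9
L (White): max(9, 16, 18) = 18
K (Black): min(18, 15, 19) = 15
Root (White): max(9, 15, 7) = 15

15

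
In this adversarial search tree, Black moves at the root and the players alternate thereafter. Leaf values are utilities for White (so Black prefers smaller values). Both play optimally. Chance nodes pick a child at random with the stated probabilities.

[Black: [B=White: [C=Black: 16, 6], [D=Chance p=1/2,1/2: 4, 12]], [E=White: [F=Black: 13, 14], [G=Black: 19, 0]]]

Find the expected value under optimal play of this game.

C (Black): min(16, 6) = 6
D (Chance): 1/2·4 + 1/2·12 = 8
B (White): max(6, 8) = 8
F (Black): min(13, 14) = 13
G (Black): min(19, 0) = 0
E (White): max(13, 0) = 13
Root (Black): min(8, 13) = 8

8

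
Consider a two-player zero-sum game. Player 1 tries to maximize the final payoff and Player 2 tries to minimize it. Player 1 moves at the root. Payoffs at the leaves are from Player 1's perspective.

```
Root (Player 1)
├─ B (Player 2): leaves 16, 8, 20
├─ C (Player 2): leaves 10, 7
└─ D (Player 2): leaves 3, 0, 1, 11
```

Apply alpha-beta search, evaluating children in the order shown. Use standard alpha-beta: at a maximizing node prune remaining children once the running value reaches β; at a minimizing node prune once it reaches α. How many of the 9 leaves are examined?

B [α=-∞,β=+∞]: v=8
C [α=8,β=+∞]: v=7
D [α=8,β=+∞]: v=3 after child 1 ≤ α → α-cutoff, skip 3
Root [α=-∞,β=+∞]: v=8
Leaves evaluated: 6 of 9.

6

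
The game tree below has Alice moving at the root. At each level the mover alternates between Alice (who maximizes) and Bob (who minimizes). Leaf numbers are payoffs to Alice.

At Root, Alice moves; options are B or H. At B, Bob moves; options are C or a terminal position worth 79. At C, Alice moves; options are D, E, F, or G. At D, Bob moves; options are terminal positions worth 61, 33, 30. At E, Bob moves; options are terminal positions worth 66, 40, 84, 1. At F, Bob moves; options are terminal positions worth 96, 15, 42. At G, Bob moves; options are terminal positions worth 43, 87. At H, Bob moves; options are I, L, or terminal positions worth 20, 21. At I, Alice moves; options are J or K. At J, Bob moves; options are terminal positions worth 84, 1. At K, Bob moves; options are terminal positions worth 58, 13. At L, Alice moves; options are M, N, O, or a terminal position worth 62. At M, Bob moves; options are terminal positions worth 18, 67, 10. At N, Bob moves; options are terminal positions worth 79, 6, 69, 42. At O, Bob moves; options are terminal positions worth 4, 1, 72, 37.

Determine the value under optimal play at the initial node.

D (Bob): min(61, 33, 30) = 30
E (Bob): min(66, 40, 84, 1) = 1
F (Bob): min(96, 15, 42) = 15
G (Bob): min(43, 87) = 43
C (Alice): max(30, 1, 15, 43) = 43
B (Bob): min(43, 79) = 43
J (Bob): min(84, 1) = 1
K (Bob): min(58, 13) = 13
I (Alice): max(1, 13) = 13
M (Bob): min(18, 67, 10) = 10
N (Bob): min(79, 6, 69, 42) = 6
O (Bob): min(4, 1, 72, 37) = 1
L (Alice): max(10, 6, 1, 62) = 62
H (Bob): min(13, 62, 20, 21) = 13
Root (Alice): max(43, 13) = 43

43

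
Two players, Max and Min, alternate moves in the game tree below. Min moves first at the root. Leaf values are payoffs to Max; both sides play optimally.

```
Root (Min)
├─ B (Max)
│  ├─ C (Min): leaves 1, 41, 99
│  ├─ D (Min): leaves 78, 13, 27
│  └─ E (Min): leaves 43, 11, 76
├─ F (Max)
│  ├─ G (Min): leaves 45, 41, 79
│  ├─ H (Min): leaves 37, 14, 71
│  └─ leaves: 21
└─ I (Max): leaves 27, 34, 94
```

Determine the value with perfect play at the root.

13

C (Min): min(1, 41, 99) = 1
D (Min): min(78, 13, 27) = 13
E (Min): min(43, 11, 76) = 11
B (Max): max(1, 13, 11) = 13
G (Min): min(45, 41, 79) = 41
H (Min): min(37, 14, 71) = 14
F (Max): max(41, 14, 21) = 41
I (Max): max(27, 34, 94) = 94
Root (Min): min(13, 41, 94) = 13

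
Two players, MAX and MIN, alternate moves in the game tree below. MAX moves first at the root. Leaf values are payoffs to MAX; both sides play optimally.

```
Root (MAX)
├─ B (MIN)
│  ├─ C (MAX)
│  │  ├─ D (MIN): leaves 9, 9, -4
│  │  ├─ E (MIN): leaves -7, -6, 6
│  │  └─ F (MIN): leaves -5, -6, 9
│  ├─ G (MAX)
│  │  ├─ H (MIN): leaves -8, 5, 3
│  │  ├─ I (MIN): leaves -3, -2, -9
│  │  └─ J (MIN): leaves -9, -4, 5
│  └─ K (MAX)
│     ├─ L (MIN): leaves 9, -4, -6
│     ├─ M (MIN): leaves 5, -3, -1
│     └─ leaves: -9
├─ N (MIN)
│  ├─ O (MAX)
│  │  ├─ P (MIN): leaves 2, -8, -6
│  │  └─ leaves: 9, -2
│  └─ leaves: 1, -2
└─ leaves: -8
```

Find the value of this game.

-2

D (MIN): min(9, 9, -4) = -4
E (MIN): min(-7, -6, 6) = -7
F (MIN): min(-5, -6, 9) = -6
C (MAX): max(-4, -7, -6) = -4
H (MIN): min(-8, 5, 3) = -8
I (MIN): min(-3, -2, -9) = -9
J (MIN): min(-9, -4, 5) = -9
G (MAX): max(-8, -9, -9) = -8
L (MIN): min(9, -4, -6) = -6
M (MIN): min(5, -3, -1) = -3
K (MAX): max(-6, -3, -9) = -3
B (MIN): min(-4, -8, -3) = -8
P (MIN): min(2, -8, -6) = -8
O (MAX): max(-8, 9, -2) = 9
N (MIN): min(9, 1, -2) = -2
Root (MAX): max(-8, -2, -8) = -2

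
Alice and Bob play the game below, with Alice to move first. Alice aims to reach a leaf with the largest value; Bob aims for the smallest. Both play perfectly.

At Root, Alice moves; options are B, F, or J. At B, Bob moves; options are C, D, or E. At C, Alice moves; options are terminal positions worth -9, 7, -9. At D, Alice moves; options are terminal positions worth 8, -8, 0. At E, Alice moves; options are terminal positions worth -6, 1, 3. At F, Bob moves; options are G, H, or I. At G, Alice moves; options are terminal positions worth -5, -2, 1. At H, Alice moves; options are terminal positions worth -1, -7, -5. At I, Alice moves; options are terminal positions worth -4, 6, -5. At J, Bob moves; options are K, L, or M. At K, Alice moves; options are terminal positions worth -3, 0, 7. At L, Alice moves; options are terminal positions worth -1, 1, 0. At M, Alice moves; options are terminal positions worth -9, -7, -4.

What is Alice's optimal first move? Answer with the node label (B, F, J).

B

C (Alice): max(-9, 7, -9) = 7
D (Alice): max(8, -8, 0) = 8
E (Alice): max(-6, 1, 3) = 3
B (Bob): min(7, 8, 3) = 3
G (Alice): max(-5, -2, 1) = 1
H (Alice): max(-1, -7, -5) = -1
I (Alice): max(-4, 6, -5) = 6
F (Bob): min(1, -1, 6) = -1
K (Alice): max(-3, 0, 7) = 7
L (Alice): max(-1, 1, 0) = 1
M (Alice): max(-9, -7, -4) = -4
J (Bob): min(7, 1, -4) = -4
Root (Alice): max(3, -1, -4) = 3
Alice picks the child with the highest value: B (value 3).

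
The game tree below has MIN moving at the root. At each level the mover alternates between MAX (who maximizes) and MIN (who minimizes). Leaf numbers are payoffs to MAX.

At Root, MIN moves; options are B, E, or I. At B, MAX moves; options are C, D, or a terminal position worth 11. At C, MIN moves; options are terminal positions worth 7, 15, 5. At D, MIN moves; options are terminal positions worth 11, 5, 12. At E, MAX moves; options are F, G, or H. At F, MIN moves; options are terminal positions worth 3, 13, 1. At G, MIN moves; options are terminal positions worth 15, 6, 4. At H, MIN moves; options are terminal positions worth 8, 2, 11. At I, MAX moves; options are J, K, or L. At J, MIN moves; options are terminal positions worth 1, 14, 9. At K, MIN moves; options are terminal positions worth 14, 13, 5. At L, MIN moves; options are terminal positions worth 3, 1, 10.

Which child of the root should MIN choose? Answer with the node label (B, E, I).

E

C (MIN): min(7, 15, 5) = 5
D (MIN): min(11, 5, 12) = 5
B (MAX): max(5, 5, 11) = 11
F (MIN): min(3, 13, 1) = 1
G (MIN): min(15, 6, 4) = 4
H (MIN): min(8, 2, 11) = 2
E (MAX): max(1, 4, 2) = 4
J (MIN): min(1, 14, 9) = 1
K (MIN): min(14, 13, 5) = 5
L (MIN): min(3, 1, 10) = 1
I (MAX): max(1, 5, 1) = 5
Root (MIN): min(11, 4, 5) = 4
MIN picks the child with the lowest value: E (value 4).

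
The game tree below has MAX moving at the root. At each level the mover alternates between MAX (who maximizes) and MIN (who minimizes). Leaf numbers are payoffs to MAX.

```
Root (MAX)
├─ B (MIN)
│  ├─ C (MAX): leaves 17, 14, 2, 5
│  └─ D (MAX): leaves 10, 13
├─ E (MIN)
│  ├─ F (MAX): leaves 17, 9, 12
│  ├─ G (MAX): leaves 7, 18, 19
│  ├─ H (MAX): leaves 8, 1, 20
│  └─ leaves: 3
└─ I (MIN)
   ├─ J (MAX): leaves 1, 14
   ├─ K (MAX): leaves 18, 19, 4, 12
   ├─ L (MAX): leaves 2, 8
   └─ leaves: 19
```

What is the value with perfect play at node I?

J: max(1, 14) = 14
K: max(18, 19, 4, 12) = 19
L: max(2, 8) = 8
I: min(14, 19, 8, 19) = 8

8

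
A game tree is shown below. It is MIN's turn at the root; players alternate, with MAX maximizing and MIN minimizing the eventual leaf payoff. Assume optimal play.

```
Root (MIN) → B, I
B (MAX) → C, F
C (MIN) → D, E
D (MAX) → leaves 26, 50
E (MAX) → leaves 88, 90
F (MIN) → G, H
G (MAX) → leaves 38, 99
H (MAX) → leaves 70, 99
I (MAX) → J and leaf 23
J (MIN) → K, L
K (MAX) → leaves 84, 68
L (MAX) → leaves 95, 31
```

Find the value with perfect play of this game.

84

D (MAX): max(26, 50) = 50
E (MAX): max(88, 90) = 90
C (MIN): min(50, 90) = 50
G (MAX): max(38, 99) = 99
H (MAX): max(70, 99) = 99
F (MIN): min(99, 99) = 99
B (MAX): max(50, 99) = 99
K (MAX): max(84, 68) = 84
L (MAX): max(95, 31) = 95
J (MIN): min(84, 95) = 84
I (MAX): max(84, 23) = 84
Root (MIN): min(99, 84) = 84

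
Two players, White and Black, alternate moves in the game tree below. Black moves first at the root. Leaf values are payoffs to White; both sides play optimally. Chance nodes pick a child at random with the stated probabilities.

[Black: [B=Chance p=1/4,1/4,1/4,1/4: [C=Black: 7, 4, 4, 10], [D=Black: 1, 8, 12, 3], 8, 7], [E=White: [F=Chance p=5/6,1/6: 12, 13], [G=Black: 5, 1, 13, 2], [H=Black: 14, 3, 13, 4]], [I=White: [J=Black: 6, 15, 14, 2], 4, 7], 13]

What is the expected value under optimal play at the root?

5

C (Black): min(7, 4, 4, 10) = 4
D (Black): min(1, 8, 12, 3) = 1
B (Chance): 1/4·4 + 1/4·1 + 1/4·8 + 1/4·7 = 5
F (Chance): 5/6·12 + 1/6·13 = 12.17
G (Black): min(5, 1, 13, 2) = 1
H (Black): min(14, 3, 13, 4) = 3
E (White): max(12.17, 1, 3) = 12.17
J (Black): min(6, 15, 14, 2) = 2
I (White): max(2, 4, 7) = 7
Root (Black): min(5, 12.17, 7, 13) = 5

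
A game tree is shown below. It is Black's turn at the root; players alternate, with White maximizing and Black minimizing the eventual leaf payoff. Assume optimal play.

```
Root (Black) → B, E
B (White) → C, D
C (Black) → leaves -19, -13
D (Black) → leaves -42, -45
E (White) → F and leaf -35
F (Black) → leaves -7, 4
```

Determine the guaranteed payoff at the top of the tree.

C (Black): min(-19, -13) = -19
D (Black): min(-42, -45) = -45
B (White): max(-19, -45) = -19
F (Black): min(-7, 4) = -7
E (White): max(-7, -35) = -7
Root (Black): min(-19, -7) = -19

-19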